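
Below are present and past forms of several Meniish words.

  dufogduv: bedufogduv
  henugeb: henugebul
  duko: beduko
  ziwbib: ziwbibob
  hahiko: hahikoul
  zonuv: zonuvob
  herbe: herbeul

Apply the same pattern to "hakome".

ziwbib and henugeb both end in -b yet inflect differently (ziwbibob, henugebul), so the final letter is not what conditions the rule; the first letter is.
"hakome" begins with h-. The stems beginning with h- (henugeb → henugebul, hahiko → hahikoul, herbe → herbeul) add -ul.
The other patterns: stems beginning with z- add -ob; stems beginning with d- add the prefix be-.
So hakome → hakomeul.

hakomeul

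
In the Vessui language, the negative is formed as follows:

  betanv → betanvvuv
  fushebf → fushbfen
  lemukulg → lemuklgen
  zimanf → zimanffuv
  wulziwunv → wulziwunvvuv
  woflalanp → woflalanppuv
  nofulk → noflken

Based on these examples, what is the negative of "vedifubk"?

zimanf and fushebf both end in -f yet inflect differently (zimanffuv, fushbfen), so the final letter is not what conditions the rule; the second-to-last letter is.
"vedifubk" has second-to-last letter 'b'. The one such stem in the data (fushebf → fushbfen) deletes the last vowel and adds -en (as do nofulk, lemukulg), so the same rule applies.
So vedifubk → vedifbken.

vedifbken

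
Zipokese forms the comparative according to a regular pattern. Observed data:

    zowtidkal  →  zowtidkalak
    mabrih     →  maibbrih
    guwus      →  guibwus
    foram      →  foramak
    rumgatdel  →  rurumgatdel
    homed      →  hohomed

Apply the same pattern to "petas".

petasak

zowtidkal and rumgatdel both end in -l yet inflect differently (zowtidkalak, rurumgatdel), so the final letter is not what conditions the rule; the last vowel is.
"petas" has last vowel 'a'. The stems whose last vowel is 'a' (zowtidkal → zowtidkalak, foram → foramak) add -ak.
So petas → petasak.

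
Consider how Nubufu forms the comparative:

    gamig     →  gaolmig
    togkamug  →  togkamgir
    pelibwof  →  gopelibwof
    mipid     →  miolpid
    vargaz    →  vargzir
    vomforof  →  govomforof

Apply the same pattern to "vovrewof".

"vovrewof" has last vowel 'o'. The stems whose last vowel is 'o' (vomforof → govomforof, pelibwof → gopelibwof) add the prefix go-.
The other patterns: stems whose last vowel is 'i' insert -ol- after the first vowel; stems whose last vowel is 'a' or 'u' delete the last vowel and add -ir.
So vovrewof → govovrewof.

govovrewof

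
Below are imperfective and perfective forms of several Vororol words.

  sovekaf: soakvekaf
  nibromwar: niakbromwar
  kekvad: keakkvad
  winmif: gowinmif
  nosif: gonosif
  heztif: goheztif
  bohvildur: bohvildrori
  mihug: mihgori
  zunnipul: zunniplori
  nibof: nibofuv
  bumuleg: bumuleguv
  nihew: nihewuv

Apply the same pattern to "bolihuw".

bolihwori

sovekaf and winmif both end in -f yet inflect differently (soakvekaf, gowinmif), so the final letter is not what conditions the rule; the last vowel is.
"bolihuw" has last vowel 'u'. The stems whose last vowel is 'u' (bohvildur → bohvildrori, mihug → mihgori, zunnipul → zunniplori) delete the last vowel and add -ori.
The other patterns: stems whose last vowel is 'a' insert -ak- after the first vowel; stems whose last vowel is 'i' add the prefix go-; stems whose last vowel is 'e' or 'o' add -uv.
So bolihuw → bolihwori.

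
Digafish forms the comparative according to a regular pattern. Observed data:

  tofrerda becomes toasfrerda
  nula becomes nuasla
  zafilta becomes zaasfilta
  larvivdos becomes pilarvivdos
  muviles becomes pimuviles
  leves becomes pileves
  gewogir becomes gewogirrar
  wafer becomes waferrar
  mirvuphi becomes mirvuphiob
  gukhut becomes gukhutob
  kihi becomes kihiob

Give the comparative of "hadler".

muviles and wafer both have last vowel 'e' yet inflect differently (pimuviles, waferrar), so the last vowel is not what conditions the rule; the final letter is.
"hadler" ends in -r. The stems ending in -r (gewogir → gewogirrar, wafer → waferrar) double the final consonant and add -ar.
So hadler → hadlerrar.

hadlerrar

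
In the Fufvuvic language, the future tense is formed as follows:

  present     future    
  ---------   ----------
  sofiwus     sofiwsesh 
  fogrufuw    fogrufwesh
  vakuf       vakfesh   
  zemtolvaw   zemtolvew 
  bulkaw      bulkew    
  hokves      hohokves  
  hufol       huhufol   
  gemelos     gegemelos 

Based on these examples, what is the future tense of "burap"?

burep

"burap" has last vowel 'a'. The stems whose last vowel is 'a' (zemtolvaw → zemtolvew, bulkaw → bulkew) change the last vowel to 'e'.
The other patterns: stems whose last vowel is 'u' delete the last vowel and add -esh; stems whose last vowel is 'e' or 'o' repeat the first consonant+vowel as a prefix.
So burap → burep.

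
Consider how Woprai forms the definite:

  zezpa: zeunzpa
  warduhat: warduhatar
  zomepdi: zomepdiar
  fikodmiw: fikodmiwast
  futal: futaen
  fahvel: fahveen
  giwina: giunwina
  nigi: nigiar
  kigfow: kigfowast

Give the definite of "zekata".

futal and zezpa both have last vowel 'a' yet inflect differently (futaen, zeunzpa), so the last vowel is not what conditions the rule; the final letter is.
"zekata" ends in -a. The stems ending in -a (zezpa → zeunzpa, giwina → giunwina) insert -un- after the first vowel.
So zekata → zeunkata.

zeunkata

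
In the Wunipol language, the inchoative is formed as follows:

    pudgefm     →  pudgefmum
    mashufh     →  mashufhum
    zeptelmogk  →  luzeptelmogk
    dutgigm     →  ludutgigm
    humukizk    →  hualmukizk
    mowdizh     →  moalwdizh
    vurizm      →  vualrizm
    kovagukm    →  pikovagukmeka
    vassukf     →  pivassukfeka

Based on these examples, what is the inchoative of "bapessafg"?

bapessafgum

pudgefm and dutgigm both end in -m yet inflect differently (pudgefmum, ludutgigm), so the final letter is not what conditions the rule; the second-to-last letter is.
"bapessafg" has second-to-last letter 'f'. The stems whose second-to-last letter is 'f' (pudgefm → pudgefmum, mashufh → mashufhum) add -um.
So bapessafg → bapessafgum.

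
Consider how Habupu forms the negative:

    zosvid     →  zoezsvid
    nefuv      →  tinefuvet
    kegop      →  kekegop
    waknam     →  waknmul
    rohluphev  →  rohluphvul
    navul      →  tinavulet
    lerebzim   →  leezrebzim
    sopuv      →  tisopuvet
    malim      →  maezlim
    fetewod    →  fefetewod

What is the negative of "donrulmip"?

"donrulmip" has last vowel 'i'. The stems whose last vowel is 'i' (lerebzim → leezrebzim, zosvid → zoezsvid, malim → maezlim) insert -ez- after the first vowel.
So donrulmip → doeznrulmip.

doeznrulmip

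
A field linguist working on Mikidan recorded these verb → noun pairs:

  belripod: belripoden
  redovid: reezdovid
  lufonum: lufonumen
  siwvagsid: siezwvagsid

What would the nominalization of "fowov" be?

fowoven

"fowov" has last vowel 'o'. The one such stem in the data (belripod → belripoden) adds -en, so the same rule applies.
The other pattern: stems whose last vowel is 'i' insert -ez- after the first vowel.
So fowov → fowoven.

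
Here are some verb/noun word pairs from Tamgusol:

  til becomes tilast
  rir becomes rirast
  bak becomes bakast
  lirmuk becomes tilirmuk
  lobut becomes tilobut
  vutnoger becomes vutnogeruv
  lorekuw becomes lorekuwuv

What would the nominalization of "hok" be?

bak and lirmuk both end in -k yet inflect differently (bakast, tilirmuk), so the final letter is not what conditions the rule; the number of vowels is.
"hok" has 1 vowel. The stems with 1 vowel (til → tilast, rir → rirast, bak → bakast) add -ast.
So hok → hokast.

hokast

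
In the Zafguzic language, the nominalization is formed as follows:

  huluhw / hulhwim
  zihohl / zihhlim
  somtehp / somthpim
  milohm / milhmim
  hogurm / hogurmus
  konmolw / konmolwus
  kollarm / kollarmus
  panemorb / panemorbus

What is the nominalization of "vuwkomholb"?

milohm and hogurm both end in -m yet inflect differently (milhmim, hogurmus), so the final letter is not what conditions the rule; the second-to-last letter is.
"vuwkomholb" has second-to-last letter 'l'. The one such stem in the data (konmolw → konmolwus) adds -us, so the same rule applies.
So vuwkomholb → vuwkomholbus.

vuwkomholbus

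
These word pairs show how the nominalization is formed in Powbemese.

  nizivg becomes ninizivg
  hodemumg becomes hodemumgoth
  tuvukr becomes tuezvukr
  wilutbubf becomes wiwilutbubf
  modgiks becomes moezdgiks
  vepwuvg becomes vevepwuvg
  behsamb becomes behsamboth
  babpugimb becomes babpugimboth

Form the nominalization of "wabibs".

wawabibs

vepwuvg and hodemumg both end in -g yet inflect differently (vevepwuvg, hodemumgoth), so the final letter is not what conditions the rule; the second-to-last letter is.
"wabibs" has second-to-last letter 'b'. The one such stem in the data (wilutbubf → wiwilutbubf) repeats the first consonant+vowel as a prefix (as do vepwuvg, nizivg), so the same rule applies.
The other patterns: stems whose second-to-last letter is 'm' add -oth; stems whose second-to-last letter is 'k' insert -ez- after the first vowel.
So wabibs → wawabibs.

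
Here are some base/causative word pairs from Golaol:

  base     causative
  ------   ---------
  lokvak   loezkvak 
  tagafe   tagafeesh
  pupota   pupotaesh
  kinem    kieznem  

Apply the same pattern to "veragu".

"veragu" ends in a vowel. The stems ending in a vowel (pupota → pupotaesh, tagafe → tagafeesh) add -esh.
The other pattern: stems ending in a consonant insert -ez- after the first vowel.
So veragu → veraguesh.

veraguesh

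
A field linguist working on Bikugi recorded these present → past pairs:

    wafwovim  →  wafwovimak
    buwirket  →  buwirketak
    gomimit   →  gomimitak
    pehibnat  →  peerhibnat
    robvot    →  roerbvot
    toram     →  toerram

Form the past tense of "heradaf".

heerradaf

"heradaf" has last vowel 'a'. The stems whose last vowel is 'a' (pehibnat → peerhibnat, toram → toerram) insert -er- after the first vowel.
The other pattern: stems whose last vowel is 'e' or 'i' add -ak.
So heradaf → heerradaf.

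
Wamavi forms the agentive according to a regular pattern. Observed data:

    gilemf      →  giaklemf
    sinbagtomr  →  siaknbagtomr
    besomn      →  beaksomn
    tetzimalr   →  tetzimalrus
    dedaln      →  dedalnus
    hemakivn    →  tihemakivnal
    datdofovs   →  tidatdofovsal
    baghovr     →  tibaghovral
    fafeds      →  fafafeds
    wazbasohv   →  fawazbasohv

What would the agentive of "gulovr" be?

tigulovral

"gulovr" has second-to-last letter 'v'. The stems whose second-to-last letter is 'v' (hemakivn → tihemakivnal, datdofovs → tidatdofovsal, baghovr → tibaghovral) add ti- … -al around the stem.
The other patterns: stems whose second-to-last letter is 'm' insert -ak- after the first vowel; stems whose second-to-last letter is 'l' add -us; stems whose second-to-last letter is 'd' or 'h' add the prefix fa-.
So gulovr → tigulovral.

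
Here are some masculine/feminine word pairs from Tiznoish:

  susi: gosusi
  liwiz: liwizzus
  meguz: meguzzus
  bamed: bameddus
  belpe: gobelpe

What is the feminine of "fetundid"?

fetundiddus

bamed and belpe both have last vowel 'e' yet inflect differently (bameddus, gobelpe), so the last vowel is not what conditions the rule; whether the stem ends in a vowel or a consonant is.
"fetundid" ends in a consonant. The stems ending in a consonant (liwiz → liwizzus, meguz → meguzzus, bamed → bameddus) double the final consonant and add -us.
The other pattern: stems ending in a vowel add the prefix go-.
So fetundid → fetundiddus.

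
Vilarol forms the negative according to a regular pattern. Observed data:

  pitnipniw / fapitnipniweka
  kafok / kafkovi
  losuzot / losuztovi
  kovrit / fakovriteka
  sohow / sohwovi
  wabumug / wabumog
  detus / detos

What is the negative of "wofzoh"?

"wofzoh" has last vowel 'o'. The stems whose last vowel is 'o' (losuzot → losuztovi, kafok → kafkovi, sohow → sohwovi) delete the last vowel and add -ovi.
The other patterns: stems whose last vowel is 'i' add fa- … -eka around the stem; stems whose last vowel is 'u' change the last vowel to 'o'.
So wofzoh → wofzhovi.

wofzhovi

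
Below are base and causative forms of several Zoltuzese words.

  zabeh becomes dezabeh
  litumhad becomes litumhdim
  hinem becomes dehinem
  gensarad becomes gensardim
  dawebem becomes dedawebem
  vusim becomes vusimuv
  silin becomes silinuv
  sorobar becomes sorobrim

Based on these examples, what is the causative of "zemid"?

"zemid" has last vowel 'i'. The stems whose last vowel is 'i' (silin → silinuv, vusim → vusimuv) add -uv.
So zemid → zemiduv.

zemiduv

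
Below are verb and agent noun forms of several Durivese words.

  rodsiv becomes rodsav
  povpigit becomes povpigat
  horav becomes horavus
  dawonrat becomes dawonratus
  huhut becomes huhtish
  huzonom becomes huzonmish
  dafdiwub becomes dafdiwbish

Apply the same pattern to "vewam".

rodsiv and horav both end in -v yet inflect differently (rodsav, horavus), so the final letter is not what conditions the rule; the last vowel is.
"vewam" has last vowel 'a'. The stems whose last vowel is 'a' (horav → horavus, dawonrat → dawonratus) add -us.
So vewam → vewamus.

vewamus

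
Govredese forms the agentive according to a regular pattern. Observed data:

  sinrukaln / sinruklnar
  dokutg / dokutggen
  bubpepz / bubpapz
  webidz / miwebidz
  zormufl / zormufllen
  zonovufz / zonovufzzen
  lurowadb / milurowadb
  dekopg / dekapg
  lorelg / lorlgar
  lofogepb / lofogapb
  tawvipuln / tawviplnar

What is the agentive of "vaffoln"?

vafflnar

lurowadb and lofogepb both end in -b yet inflect differently (milurowadb, lofogapb), so the final letter is not what conditions the rule; the second-to-last letter is.
"vaffoln" has second-to-last letter 'l'. The stems whose second-to-last letter is 'l' (lorelg → lorlgar, sinrukaln → sinruklnar, tawvipuln → tawviplnar) delete the last vowel and add -ar.
The other patterns: stems whose second-to-last letter is 'd' add the prefix mi-; stems whose second-to-last letter is 'p' change the last vowel to 'a'; stems whose second-to-last letter is 'f' or 't' double the final consonant and add -en.
So vaffoln → vafflnar.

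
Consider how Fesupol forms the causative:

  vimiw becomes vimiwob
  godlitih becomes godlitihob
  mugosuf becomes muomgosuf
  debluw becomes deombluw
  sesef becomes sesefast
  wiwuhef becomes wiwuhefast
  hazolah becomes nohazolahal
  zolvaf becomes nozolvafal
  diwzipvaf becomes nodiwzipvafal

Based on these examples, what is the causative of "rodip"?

vimiw and debluw both end in -w yet inflect differently (vimiwob, deombluw), so the final letter is not what conditions the rule; the last vowel is.
"rodip" has last vowel 'i'. The stems whose last vowel is 'i' (vimiw → vimiwob, godlitih → godlitihob) add -ob.
The other patterns: stems whose last vowel is 'u' insert -om- after the first vowel; stems whose last vowel is 'e' add -ast; stems whose last vowel is 'a' add no- … -al around the stem.
So rodip → rodipob.

rodipob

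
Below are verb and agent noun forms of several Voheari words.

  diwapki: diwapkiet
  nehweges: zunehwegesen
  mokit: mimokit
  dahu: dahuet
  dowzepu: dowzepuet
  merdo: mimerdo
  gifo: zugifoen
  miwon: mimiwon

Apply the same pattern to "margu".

merdo and gifo both end in -o yet inflect differently (mimerdo, zugifoen), so the final letter is not what conditions the rule; the first letter is.
"margu" begins with m-. The stems beginning with m- (merdo → mimerdo, miwon → mimiwon, mokit → mimokit) add the prefix mi-.
The other patterns: stems beginning with d- add -et; stems beginning with g- or n- add zu- … -en around the stem.
So margu → mimargu.

mimargu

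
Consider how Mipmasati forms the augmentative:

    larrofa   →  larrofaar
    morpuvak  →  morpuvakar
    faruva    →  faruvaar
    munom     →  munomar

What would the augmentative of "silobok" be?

Every pair shown (larrofa → larrofaar, morpuvak → morpuvakar, faruva → faruvaar, …) follows the same rule: add -ar.
So silobok → silobokar.

silobokar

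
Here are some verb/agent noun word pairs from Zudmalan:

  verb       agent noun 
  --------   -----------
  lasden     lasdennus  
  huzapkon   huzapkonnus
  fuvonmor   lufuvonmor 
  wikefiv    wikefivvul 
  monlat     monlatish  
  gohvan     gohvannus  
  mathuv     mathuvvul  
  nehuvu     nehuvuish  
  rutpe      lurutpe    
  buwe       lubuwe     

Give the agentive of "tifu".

nehuvu and mathuv both have last vowel 'u' yet inflect differently (nehuvuish, mathuvvul), so the last vowel is not what conditions the rule; the final letter is.
"tifu" ends in -u. The one such stem in the data (nehuvu → nehuvuish) adds -ish, so the same rule applies.
The other patterns: stems ending in -v double the final consonant and add -ul; stems ending in -e or -r add the prefix lu-; stems ending in -n double the final consonant and add -us.
So tifu → tifuish.

tifuish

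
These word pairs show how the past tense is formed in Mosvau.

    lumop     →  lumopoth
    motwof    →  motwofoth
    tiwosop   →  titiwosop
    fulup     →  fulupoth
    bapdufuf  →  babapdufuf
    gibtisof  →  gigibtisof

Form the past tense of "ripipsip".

tiwosop and fulup both end in -p yet inflect differently (titiwosop, fulupoth), so the final letter is not what conditions the rule; the number of vowels is.
"ripipsip" has 3 vowels. The stems with 3 vowels (tiwosop → titiwosop, gibtisof → gigibtisof, bapdufuf → babapdufuf) repeat the first consonant+vowel as a prefix.
The other pattern: stems with 2 vowels add -oth.
So ripipsip → riripipsip.

riripipsip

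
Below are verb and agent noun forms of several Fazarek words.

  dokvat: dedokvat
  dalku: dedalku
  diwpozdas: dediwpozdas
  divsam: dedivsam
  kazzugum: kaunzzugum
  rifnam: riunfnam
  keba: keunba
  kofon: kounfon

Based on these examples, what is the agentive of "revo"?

reunvo

"revo" begins with r-. The one such stem in the data (rifnam → riunfnam) inserts -un- after the first vowel (as do kazzugum, keba), so the same rule applies.
So revo → reunvo.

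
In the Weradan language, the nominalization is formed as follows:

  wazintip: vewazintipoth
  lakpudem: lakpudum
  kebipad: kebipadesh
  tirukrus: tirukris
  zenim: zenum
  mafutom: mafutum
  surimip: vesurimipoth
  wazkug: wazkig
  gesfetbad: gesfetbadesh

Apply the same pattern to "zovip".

vezovipoth

zenim and wazintip both have last vowel 'i' yet inflect differently (zenum, vewazintipoth), so the last vowel is not what conditions the rule; the final letter is.
"zovip" ends in -p. The stems ending in -p (wazintip → vewazintipoth, surimip → vesurimipoth) add ve- … -oth around the stem.
So zovip → vezovipoth.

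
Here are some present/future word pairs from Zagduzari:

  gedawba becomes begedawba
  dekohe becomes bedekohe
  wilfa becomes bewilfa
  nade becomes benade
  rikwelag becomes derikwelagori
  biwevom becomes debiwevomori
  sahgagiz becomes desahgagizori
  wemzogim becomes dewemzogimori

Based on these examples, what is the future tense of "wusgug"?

"wusgug" ends in a consonant. The stems ending in a consonant (rikwelag → derikwelagori, biwevom → debiwevomori, sahgagiz → desahgagizori) add de- … -ori around the stem.
The other pattern: stems ending in a vowel add the prefix be-.
So wusgug → dewusgugori.

dewusgugori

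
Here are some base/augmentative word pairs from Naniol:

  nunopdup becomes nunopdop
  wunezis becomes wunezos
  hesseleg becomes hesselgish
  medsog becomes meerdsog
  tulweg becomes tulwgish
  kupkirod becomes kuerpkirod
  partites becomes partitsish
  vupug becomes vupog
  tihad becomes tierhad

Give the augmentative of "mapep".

vupug and hesseleg both end in -g yet inflect differently (vupog, hesselgish), so the final letter is not what conditions the rule; the last vowel is.
"mapep" has last vowel 'e'. The stems whose last vowel is 'e' (hesseleg → hesselgish, partites → partitsish, tulweg → tulwgish) delete the last vowel and add -ish.
So mapep → mappish.

mappish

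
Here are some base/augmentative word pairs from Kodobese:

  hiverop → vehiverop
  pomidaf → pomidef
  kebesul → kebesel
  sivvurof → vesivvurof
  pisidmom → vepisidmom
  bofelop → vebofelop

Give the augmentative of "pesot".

vepesot

sivvurof and pomidaf both end in -f yet inflect differently (vesivvurof, pomidef), so the final letter is not what conditions the rule; the last vowel is.
"pesot" has last vowel 'o'. The stems whose last vowel is 'o' (hiverop → vehiverop, sivvurof → vesivvurof, bofelop → vebofelop) add the prefix ve-.
So pesot → vepesot.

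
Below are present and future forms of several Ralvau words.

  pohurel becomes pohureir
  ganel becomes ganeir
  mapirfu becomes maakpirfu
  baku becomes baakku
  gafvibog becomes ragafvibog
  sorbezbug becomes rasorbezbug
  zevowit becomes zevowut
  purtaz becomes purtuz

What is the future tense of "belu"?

beaklu

mapirfu and sorbezbug both have last vowel 'u' yet inflect differently (maakpirfu, rasorbezbug), so the last vowel is not what conditions the rule; the final letter is.
"belu" ends in -u. The stems ending in -u (mapirfu → maakpirfu, baku → baakku) insert -ak- after the first vowel.
So belu → beaklu.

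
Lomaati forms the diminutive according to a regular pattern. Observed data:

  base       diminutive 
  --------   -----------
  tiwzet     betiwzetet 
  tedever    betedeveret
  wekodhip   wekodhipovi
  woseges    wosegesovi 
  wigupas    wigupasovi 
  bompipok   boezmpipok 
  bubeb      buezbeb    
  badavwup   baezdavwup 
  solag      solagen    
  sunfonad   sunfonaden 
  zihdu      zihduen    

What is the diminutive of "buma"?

"buma" begins with b-. The stems beginning with b- (bompipok → boezmpipok, bubeb → buezbeb, badavwup → baezdavwup) insert -ez- after the first vowel.
The other patterns: stems beginning with t- add be- … -et around the stem; stems beginning with w- add -ovi; stems beginning with s- or z- add -en.
So buma → buezma.

buezma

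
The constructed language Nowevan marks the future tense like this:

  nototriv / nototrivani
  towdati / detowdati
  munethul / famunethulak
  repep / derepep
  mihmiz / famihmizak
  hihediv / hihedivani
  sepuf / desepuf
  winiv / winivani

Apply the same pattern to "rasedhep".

"rasedhep" ends in -p. The one such stem in the data (repep → derepep) adds the prefix de-, so the same rule applies.
So rasedhep → derasedhep.

derasedhep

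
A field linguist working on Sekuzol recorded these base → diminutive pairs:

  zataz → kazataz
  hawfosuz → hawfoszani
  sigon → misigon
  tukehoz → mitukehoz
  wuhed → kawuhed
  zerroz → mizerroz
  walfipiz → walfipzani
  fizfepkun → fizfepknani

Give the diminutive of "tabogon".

"tabogon" has last vowel 'o'. The stems whose last vowel is 'o' (zerroz → mizerroz, sigon → misigon, tukehoz → mitukehoz) add the prefix mi-.
The other patterns: stems whose last vowel is 'i' or 'u' delete the last vowel and add -ani; stems whose last vowel is 'a' or 'e' add the prefix ka-.
So tabogon → mitabogon.

mitabogon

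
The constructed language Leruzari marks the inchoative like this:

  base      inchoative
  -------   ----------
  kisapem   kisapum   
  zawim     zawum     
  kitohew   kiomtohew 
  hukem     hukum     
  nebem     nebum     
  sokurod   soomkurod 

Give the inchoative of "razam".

"razam" ends in -m. The stems ending in -m (nebem → nebum, hukem → hukum, kisapem → kisapum) change the last vowel to 'u'.
The other pattern: stems ending in -d or -w insert -om- after the first vowel.
So razam → razum.

razum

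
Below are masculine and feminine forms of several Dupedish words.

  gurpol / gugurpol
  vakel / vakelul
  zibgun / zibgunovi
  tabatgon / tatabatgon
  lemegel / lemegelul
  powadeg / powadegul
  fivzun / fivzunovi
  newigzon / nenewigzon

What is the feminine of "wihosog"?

wiwihosog

gurpol and vakel both end in -l yet inflect differently (gugurpol, vakelul), so the final letter is not what conditions the rule; the last vowel is.
"wihosog" has last vowel 'o'. The stems whose last vowel is 'o' (gurpol → gugurpol, tabatgon → tatabatgon, newigzon → nenewigzon) repeat the first consonant+vowel as a prefix.
So wihosog → wiwihosog.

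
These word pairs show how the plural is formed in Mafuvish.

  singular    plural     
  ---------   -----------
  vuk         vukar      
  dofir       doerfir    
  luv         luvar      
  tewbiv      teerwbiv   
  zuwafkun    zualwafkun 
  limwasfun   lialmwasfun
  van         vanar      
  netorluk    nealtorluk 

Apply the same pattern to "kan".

kanar

luv and tewbiv both end in -v yet inflect differently (luvar, teerwbiv), so the final letter is not what conditions the rule; the number of vowels is.
"kan" has 1 vowel. The stems with 1 vowel (luv → luvar, vuk → vukar, van → vanar) add -ar.
The other patterns: stems with 2 vowels insert -er- after the first vowel; stems with 3 vowels insert -al- after the first vowel.
So kan → kanar.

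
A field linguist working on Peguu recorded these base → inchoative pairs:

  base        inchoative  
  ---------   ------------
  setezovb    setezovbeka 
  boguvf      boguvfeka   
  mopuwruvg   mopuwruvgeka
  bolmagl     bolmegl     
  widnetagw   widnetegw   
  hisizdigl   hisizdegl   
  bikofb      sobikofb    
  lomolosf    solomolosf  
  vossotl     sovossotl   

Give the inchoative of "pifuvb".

setezovb and bikofb both end in -b yet inflect differently (setezovbeka, sobikofb), so the final letter is not what conditions the rule; the second-to-last letter is.
"pifuvb" has second-to-last letter 'v'. The stems whose second-to-last letter is 'v' (setezovb → setezovbeka, boguvf → boguvfeka, mopuwruvg → mopuwruvgeka) add -eka.
So pifuvb → pifuvbeka.

pifuvbeka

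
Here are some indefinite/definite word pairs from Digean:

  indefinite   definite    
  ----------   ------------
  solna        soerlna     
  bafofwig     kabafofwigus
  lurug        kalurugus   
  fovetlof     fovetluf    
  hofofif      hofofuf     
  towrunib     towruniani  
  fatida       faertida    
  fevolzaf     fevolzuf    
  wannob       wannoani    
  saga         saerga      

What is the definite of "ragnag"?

wannob and fovetlof both have last vowel 'o' yet inflect differently (wannoani, fovetluf), so the last vowel is not what conditions the rule; the final letter is.
"ragnag" ends in -g. The stems ending in -g (lurug → kalurugus, bafofwig → kabafofwigus) add ka- … -us around the stem.
So ragnag → karagnagus.

karagnagus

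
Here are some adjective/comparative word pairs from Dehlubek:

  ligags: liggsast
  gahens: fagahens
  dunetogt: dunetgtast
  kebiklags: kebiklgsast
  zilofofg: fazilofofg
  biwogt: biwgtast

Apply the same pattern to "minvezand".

faminvezand

kebiklags and gahens both end in -s yet inflect differently (kebiklgsast, fagahens), so the final letter is not what conditions the rule; the second-to-last letter is.
"minvezand" has second-to-last letter 'n'. The one such stem in the data (gahens → fagahens) adds the prefix fa-, so the same rule applies.
So minvezand → faminvezand.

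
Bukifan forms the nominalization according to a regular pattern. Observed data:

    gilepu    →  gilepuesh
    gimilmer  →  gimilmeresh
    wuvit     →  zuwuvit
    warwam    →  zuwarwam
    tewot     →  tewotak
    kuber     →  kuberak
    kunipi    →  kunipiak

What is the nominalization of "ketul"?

ketulak

wuvit and tewot both end in -t yet inflect differently (zuwuvit, tewotak), so the final letter is not what conditions the rule; the first letter is.
"ketul" begins with k-. The stems beginning with k- (kuber → kuberak, kunipi → kunipiak) add -ak.
So ketul → ketulak.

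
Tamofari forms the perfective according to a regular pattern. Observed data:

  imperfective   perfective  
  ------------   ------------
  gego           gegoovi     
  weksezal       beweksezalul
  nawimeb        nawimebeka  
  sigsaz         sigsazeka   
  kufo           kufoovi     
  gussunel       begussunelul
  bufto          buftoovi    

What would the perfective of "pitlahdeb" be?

weksezal and sigsaz both have last vowel 'a' yet inflect differently (beweksezalul, sigsazeka), so the last vowel is not what conditions the rule; the final letter is.
"pitlahdeb" ends in -b. The one such stem in the data (nawimeb → nawimebeka) adds -eka, so the same rule applies.
The other patterns: stems ending in -l add be- … -ul around the stem; stems ending in -o add -ovi.
So pitlahdeb → pitlahdebeka.

pitlahdebeka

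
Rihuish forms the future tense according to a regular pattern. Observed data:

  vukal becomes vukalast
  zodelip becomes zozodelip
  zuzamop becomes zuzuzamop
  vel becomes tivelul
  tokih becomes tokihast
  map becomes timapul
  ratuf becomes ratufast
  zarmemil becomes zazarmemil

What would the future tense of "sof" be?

vel and vukal both end in -l yet inflect differently (tivelul, vukalast), so the final letter is not what conditions the rule; the number of vowels is.
"sof" has 1 vowel. The stems with 1 vowel (vel → tivelul, map → timapul) add ti- … -ul around the stem.
The other patterns: stems with 2 vowels add -ast; stems with 3 vowels repeat the first consonant+vowel as a prefix.
So sof → tisoful.

tisoful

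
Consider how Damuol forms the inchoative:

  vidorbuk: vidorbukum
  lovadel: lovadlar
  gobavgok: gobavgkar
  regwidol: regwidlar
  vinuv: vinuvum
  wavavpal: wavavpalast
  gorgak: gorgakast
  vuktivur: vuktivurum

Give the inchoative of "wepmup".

wepmupum

vidorbuk and gorgak both end in -k yet inflect differently (vidorbukum, gorgakast), so the final letter is not what conditions the rule; the last vowel is.
"wepmup" has last vowel 'u'. The stems whose last vowel is 'u' (vidorbuk → vidorbukum, vinuv → vinuvum, vuktivur → vuktivurum) add -um.
So wepmup → wepmupum.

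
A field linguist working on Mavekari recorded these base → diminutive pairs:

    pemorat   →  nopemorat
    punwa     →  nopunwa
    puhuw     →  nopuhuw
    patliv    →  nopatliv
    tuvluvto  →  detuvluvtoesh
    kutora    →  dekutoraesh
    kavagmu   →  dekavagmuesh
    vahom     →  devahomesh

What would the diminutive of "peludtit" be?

nopeludtit

punwa and kutora both end in -a yet inflect differently (nopunwa, dekutoraesh), so the final letter is not what conditions the rule; the first letter is.
"peludtit" begins with p-. The stems beginning with p- (pemorat → nopemorat, punwa → nopunwa, puhuw → nopuhuw) add the prefix no-.
The other pattern: stems beginning with k-, t- or v- add de- … -esh around the stem.
So peludtit → nopeludtit.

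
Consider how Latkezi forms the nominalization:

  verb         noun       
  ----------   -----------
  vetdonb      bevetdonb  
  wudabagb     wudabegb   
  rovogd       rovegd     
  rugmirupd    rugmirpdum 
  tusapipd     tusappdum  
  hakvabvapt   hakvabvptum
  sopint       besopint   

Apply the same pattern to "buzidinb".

rovogd and tusapipd both end in -d yet inflect differently (rovegd, tusappdum), so the final letter is not what conditions the rule; the second-to-last letter is.
"buzidinb" has second-to-last letter 'n'. The stems whose second-to-last letter is 'n' (sopint → besopint, vetdonb → bevetdonb) add the prefix be-.
The other patterns: stems whose second-to-last letter is 'g' change the last vowel to 'e'; stems whose second-to-last letter is 'p' delete the last vowel and add -um.
So buzidinb → bebuzidinb.

bebuzidinb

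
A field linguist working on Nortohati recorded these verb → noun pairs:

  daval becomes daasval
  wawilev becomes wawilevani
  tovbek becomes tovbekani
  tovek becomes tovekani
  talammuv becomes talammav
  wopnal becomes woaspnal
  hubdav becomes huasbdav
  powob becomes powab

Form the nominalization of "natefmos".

"natefmos" has last vowel 'o'. The one such stem in the data (powob → powab) changes the last vowel to 'a' (as does talammuv), so the same rule applies.
So natefmos → natefmas.

natefmas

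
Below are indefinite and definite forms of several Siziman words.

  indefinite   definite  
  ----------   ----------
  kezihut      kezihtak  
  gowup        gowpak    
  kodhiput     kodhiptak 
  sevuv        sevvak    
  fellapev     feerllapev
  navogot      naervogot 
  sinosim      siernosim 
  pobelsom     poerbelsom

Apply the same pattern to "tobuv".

sevuv and fellapev both end in -v yet inflect differently (sevvak, feerllapev), so the final letter is not what conditions the rule; the last vowel is.
"tobuv" has last vowel 'u'. The stems whose last vowel is 'u' (kezihut → kezihtak, gowup → gowpak, kodhiput → kodhiptak) delete the last vowel and add -ak.
So tobuv → tobvak.

tobvak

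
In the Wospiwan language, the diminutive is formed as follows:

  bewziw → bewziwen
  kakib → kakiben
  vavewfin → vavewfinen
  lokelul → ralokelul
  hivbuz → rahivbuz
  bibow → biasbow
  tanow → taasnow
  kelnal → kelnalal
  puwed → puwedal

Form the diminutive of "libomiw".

bewziw and bibow both end in -w yet inflect differently (bewziwen, biasbow), so the final letter is not what conditions the rule; the last vowel is.
"libomiw" has last vowel 'i'. The stems whose last vowel is 'i' (bewziw → bewziwen, kakib → kakiben, vavewfin → vavewfinen) add -en.
The other patterns: stems whose last vowel is 'u' add the prefix ra-; stems whose last vowel is 'o' insert -as- after the first vowel; stems whose last vowel is 'a' or 'e' add -al.
So libomiw → libomiwen.

libomiwen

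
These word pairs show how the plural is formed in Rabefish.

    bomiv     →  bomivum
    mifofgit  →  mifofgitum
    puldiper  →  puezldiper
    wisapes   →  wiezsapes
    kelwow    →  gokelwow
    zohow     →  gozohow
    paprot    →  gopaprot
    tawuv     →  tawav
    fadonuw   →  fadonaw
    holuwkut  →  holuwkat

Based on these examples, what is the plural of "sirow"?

gosirow

mifofgit and paprot both end in -t yet inflect differently (mifofgitum, gopaprot), so the final letter is not what conditions the rule; the last vowel is.
"sirow" has last vowel 'o'. The stems whose last vowel is 'o' (kelwow → gokelwow, zohow → gozohow, paprot → gopaprot) add the prefix go-.
The other patterns: stems whose last vowel is 'i' add -um; stems whose last vowel is 'e' insert -ez- after the first vowel; stems whose last vowel is 'u' change the last vowel to 'a'.
So sirow → gosirow.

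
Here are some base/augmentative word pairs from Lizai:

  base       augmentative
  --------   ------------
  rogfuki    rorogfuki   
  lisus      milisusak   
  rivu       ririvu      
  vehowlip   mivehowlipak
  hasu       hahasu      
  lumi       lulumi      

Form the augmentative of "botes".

vehowlip and rogfuki both have last vowel 'i' yet inflect differently (mivehowlipak, rorogfuki), so the last vowel is not what conditions the rule; whether the stem ends in a vowel or a consonant is.
"botes" ends in a consonant. The stems ending in a consonant (lisus → milisusak, vehowlip → mivehowlipak) add mi- … -ak around the stem.
So botes → mibotesak.

mibotesak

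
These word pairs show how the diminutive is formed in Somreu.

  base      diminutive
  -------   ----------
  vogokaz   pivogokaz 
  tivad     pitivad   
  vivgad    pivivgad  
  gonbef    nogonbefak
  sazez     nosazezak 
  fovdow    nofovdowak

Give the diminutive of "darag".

"darag" has last vowel 'a'. The stems whose last vowel is 'a' (vogokaz → pivogokaz, tivad → pitivad, vivgad → pivivgad) add the prefix pi-.
So darag → pidarag.

pidarag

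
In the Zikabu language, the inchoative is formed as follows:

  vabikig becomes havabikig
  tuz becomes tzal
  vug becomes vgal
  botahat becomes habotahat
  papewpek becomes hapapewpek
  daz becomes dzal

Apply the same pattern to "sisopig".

vabikig and vug both end in -g yet inflect differently (havabikig, vgal), so the final letter is not what conditions the rule; the number of vowels is.
"sisopig" has 3 vowels. The stems with 3 vowels (botahat → habotahat, vabikig → havabikig, papewpek → hapapewpek) add the prefix ha-.
The other pattern: stems with 1 vowel delete the last vowel and add -al.
So sisopig → hasisopig.

hasisopig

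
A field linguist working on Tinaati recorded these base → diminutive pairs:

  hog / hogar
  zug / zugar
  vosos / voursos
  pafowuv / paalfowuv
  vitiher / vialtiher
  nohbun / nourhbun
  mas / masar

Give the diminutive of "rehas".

reurhas

mas and vosos both end in -s yet inflect differently (masar, voursos), so the final letter is not what conditions the rule; the number of vowels is.
"rehas" has 2 vowels. The stems with 2 vowels (vosos → voursos, nohbun → nourhbun) insert -ur- after the first vowel.
So rehas → reurhas.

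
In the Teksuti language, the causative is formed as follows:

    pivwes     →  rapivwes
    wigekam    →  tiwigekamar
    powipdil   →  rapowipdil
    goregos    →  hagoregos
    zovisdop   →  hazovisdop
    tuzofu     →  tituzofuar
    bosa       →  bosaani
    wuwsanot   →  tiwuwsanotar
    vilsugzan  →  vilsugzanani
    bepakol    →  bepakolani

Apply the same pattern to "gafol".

hagafol

"gafol" begins with g-. The one such stem in the data (goregos → hagoregos) adds the prefix ha-, so the same rule applies.
The other patterns: stems beginning with p- add the prefix ra-; stems beginning with t- or w- add ti- … -ar around the stem; stems beginning with b- or v- add -ani.
So gafol → hagafol.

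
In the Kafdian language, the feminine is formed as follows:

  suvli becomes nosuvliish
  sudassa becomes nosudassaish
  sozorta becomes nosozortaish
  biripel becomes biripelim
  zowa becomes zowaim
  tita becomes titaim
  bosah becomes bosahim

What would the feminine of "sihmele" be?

sudassa and zowa both end in -a yet inflect differently (nosudassaish, zowaim), so the final letter is not what conditions the rule; the first letter is.
"sihmele" begins with s-. The stems beginning with s- (suvli → nosuvliish, sudassa → nosudassaish, sozorta → nosozortaish) add no- … -ish around the stem.
The other pattern: stems beginning with b-, t- or z- add -im.
So sihmele → nosihmeleish.

nosihmeleish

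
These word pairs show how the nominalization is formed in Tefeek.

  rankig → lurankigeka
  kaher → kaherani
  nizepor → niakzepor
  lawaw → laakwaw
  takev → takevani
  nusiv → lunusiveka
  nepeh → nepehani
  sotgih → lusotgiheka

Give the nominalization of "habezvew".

habezvewani

takev and nusiv both end in -v yet inflect differently (takevani, lunusiveka), so the final letter is not what conditions the rule; the last vowel is.
"habezvew" has last vowel 'e'. The stems whose last vowel is 'e' (nepeh → nepehani, takev → takevani, kaher → kaherani) add -ani.
So habezvew → habezvewani.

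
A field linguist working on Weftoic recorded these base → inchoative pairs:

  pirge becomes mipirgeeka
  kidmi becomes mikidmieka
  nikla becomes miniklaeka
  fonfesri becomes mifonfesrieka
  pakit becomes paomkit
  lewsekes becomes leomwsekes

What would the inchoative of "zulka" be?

mizulkaeka

"zulka" ends in a vowel. The stems ending in a vowel (pirge → mipirgeeka, kidmi → mikidmieka, nikla → miniklaeka) add mi- … -eka around the stem.
So zulka → mizulkaeka.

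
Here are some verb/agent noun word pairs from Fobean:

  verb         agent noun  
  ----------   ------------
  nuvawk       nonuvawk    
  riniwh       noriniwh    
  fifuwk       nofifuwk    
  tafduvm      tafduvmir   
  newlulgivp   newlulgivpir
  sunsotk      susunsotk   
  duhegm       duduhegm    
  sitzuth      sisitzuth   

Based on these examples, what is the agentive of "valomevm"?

valomevmir

"valomevm" has second-to-last letter 'v'. The stems whose second-to-last letter is 'v' (tafduvm → tafduvmir, newlulgivp → newlulgivpir) add -ir.
The other patterns: stems whose second-to-last letter is 'w' add the prefix no-; stems whose second-to-last letter is 'g' or 't' repeat the first consonant+vowel as a prefix.
So valomevm → valomevmir.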